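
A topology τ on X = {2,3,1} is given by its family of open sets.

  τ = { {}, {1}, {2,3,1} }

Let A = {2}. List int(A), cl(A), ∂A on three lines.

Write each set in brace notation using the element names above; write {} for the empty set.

opens ⊆ A: {}; union → int = {}
complement {3,1}; its interior {1}; cl(A) = X∖{1} = {2,3}
boundary = {2,3} ∖ {} = {2,3}

int(A) = {}
cl(A)  = {2,3}
∂A     = {2,3}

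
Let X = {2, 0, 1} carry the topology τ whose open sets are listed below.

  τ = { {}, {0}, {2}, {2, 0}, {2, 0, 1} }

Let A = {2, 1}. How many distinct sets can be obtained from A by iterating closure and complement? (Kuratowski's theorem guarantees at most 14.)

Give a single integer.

cl via duality: int({0}) = {0}, so X∖{0} = {2, 1}
Write k for closure, c for complement:
  1. A     = {2, 1}
  2. cA    = {0}
  3. kcA   = {0, 1}
  4. ckcA  = {2}
applying k or c yields no new set

4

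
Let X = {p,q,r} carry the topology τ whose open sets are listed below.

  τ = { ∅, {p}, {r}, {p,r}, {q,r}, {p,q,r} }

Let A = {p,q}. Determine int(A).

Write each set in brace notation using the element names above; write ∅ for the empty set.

{p}

opens ⊆ A: ∅, {p}; union → int = {p}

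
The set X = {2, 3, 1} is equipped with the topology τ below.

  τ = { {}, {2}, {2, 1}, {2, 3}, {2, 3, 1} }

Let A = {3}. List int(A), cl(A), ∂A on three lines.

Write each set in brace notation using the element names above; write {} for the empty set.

int(A) = {}
cl(A)  = {3}
∂A     = {3}

opens ⊆ A: {}; union → int = {}
complement {2, 1}; its interior {2, 1}; cl(A) = X∖{2, 1} = {3}
boundary = {3} ∖ {} = {3}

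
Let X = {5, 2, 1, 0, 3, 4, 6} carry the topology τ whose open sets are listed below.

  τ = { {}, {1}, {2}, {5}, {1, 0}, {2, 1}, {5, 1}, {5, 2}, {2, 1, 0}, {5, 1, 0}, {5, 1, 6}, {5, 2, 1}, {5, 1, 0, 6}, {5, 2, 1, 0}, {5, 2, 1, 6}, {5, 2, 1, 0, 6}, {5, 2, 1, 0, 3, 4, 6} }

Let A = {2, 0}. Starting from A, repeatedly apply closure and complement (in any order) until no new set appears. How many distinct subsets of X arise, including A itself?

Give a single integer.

8

cl via duality: int({5, 1, 3, 4, 6}) = {5, 1, 6}, so X∖{5, 1, 6} = {2, 0, 3, 4}
Write k for closure, c for complement:
  1. A     = {2, 0}
  2. kA    = {2, 0, 3, 4}
  3. cA    = {5, 1, 3, 4, 6}
  4. ckA   = {5, 1, 6}
  5. kcA   = {5, 1, 0, 3, 4, 6}
  6. ckcA  = {2}
  7. kckcA = {2, 3, 4}
  8. ckckcA = {5, 1, 0, 6}
applying k or c yields no new set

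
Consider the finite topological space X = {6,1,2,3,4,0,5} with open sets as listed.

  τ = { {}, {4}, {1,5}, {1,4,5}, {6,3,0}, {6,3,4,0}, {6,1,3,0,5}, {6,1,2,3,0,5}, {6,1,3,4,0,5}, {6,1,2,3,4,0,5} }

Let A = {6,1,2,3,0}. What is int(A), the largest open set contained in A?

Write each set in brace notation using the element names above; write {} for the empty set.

{6,3,0}

open subsets of A: {}, {6,3,0}; so int(A) = {6,3,0}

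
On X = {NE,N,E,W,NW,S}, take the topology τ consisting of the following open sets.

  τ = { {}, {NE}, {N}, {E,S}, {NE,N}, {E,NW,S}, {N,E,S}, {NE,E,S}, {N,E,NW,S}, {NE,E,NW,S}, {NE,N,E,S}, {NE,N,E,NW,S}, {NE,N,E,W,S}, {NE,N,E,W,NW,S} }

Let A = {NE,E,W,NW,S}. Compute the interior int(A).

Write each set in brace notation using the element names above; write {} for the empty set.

open subsets of A: {}, {NE}, {E,S}, {NE,E,S}, {E,NW,S}, {NE,E,NW,S}; so int(A) = {NE,E,NW,S}

{NE,E,NW,S}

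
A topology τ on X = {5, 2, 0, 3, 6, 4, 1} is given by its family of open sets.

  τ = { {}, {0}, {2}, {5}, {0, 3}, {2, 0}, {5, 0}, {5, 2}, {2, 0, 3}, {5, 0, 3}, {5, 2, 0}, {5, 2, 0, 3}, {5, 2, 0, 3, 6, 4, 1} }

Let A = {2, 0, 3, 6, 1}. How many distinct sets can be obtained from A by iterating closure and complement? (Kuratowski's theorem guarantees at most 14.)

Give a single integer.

6

complement {5, 4}; its interior {5}; cl(A) = X∖{5} = {2, 0, 3, 6, 4, 1}
With k = closure, c = complement:
  1. A     = {2, 0, 3, 6, 1}
  2. kA    = {2, 0, 3, 6, 4, 1}
  3. cA    = {5, 4}
  4. ckA   = {5}
  5. kcA   = {5, 6, 4, 1}
  6. ckcA  = {2, 0, 3}
k, c of each give nothing new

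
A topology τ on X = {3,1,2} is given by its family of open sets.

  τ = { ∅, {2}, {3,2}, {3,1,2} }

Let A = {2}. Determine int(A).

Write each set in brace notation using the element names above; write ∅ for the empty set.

open subsets of A: ∅, {2}; so int(A) = {2}

{2}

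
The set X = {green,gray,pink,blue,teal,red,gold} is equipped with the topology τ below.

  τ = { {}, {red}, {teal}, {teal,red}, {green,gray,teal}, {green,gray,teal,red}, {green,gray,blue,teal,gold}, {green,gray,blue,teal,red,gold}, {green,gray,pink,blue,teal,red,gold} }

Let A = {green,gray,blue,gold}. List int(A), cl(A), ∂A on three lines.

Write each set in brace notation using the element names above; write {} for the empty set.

opens ⊆ A: {}; union → int = {}
complement {pink,teal,red}; its interior {teal,red}; cl(A) = X∖{teal,red} = {green,gray,pink,blue,gold}
boundary = {green,gray,pink,blue,gold} ∖ {} = {green,gray,pink,blue,gold}

int(A) = {}
cl(A)  = {green,gray,pink,blue,gold}
∂A     = {green,gray,pink,blue,gold}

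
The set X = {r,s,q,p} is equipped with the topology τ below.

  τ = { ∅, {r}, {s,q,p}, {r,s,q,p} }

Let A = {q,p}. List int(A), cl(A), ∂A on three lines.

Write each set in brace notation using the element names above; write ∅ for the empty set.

opens ⊆ A: ∅; union → int = ∅
complement {r,s}; its interior {r}; cl(A) = X∖{r} = {s,q,p}
boundary = {s,q,p} ∖ ∅ = {s,q,p}

int(A) = ∅
cl(A)  = {s,q,p}
∂A     = {s,q,p}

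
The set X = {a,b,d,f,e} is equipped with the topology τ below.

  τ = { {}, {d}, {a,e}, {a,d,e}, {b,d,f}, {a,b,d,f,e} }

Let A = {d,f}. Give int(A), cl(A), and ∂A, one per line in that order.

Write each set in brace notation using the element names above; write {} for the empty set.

int(A) = {d}
cl(A)  = {b,d,f}
∂A     = {b,f}

U open, U⊆A: {}, {d}. int(A) = ⋃ = {d}
X∖A={a,b,e}, int(X∖A)={a,e}, hence cl(A)={b,d,f}
∂A: remove int from cl → {b,f}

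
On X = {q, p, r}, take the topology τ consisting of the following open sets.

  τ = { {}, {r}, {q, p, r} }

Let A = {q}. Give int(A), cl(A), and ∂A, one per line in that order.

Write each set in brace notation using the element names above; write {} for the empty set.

int(A) = {}
cl(A)  = {q, p}
∂A     = {q, p}

open subsets of A: {}; so int(A) = {}
closure: X∖int(X∖A) = X∖{r} = {q, p}
∂A = {q, p} minus {} = {q, p}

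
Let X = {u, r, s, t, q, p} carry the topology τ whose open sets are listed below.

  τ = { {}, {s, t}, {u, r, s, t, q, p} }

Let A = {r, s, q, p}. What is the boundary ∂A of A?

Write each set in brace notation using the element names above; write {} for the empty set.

{u, r, s, t, q, p}

interior: largest open inside A is {} (from {})
cl via duality: int({u, t}) = {}, so X∖{} = {u, r, s, t, q, p}
cl∖int = {u, r, s, t, q, p}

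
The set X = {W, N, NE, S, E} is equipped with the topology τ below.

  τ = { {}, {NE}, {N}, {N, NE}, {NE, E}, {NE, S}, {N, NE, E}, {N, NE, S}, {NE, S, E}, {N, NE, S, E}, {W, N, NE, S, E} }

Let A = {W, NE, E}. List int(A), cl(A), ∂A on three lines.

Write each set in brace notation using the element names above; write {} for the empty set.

int(A) = {NE, E}
cl(A)  = {W, NE, S, E}
∂A     = {W, S}

U open, U⊆A: {}, {NE}, {NE, E}. int(A) = ⋃ = {NE, E}
X∖A={N, S}, int(X∖A)={N}, hence cl(A)={W, NE, S, E}
∂A: remove int from cl → {W, S}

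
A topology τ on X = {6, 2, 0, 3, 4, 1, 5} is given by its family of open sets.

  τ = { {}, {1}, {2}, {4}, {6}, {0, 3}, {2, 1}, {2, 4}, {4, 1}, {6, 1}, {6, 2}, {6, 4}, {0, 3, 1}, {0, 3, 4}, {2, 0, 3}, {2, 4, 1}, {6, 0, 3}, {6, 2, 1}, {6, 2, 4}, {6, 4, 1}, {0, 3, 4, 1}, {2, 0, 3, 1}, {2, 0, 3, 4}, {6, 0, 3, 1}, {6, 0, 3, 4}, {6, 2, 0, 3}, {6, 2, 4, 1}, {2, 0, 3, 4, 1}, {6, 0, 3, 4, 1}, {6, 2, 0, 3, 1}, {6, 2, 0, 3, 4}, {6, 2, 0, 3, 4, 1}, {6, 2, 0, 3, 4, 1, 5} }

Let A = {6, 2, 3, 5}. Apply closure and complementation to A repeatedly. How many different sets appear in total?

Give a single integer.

X∖A={0, 4, 1}, int(X∖A)={4, 1}, hence cl(A)={6, 2, 0, 3, 5}
Orbit (k=closure, c=complement):
  1. A     = {6, 2, 3, 5}
  2. kA    = {6, 2, 0, 3, 5}
  3. cA    = {0, 4, 1}
  4. ckA   = {4, 1}
  5. kcA   = {0, 3, 4, 1, 5}
  6. kckA  = {4, 1, 5}
  7. ckcA  = {6, 2}
  8. ckckA = {6, 2, 0, 3}
  9. kckcA = {6, 2, 5}
  10. ckckcA = {0, 3, 4, 1}
(closed under both — stop)

10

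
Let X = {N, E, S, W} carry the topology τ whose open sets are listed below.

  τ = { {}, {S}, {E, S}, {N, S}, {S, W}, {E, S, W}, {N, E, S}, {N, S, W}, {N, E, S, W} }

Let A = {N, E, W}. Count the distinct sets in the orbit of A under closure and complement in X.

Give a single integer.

4

cl via duality: int({S}) = {S}, so X∖{S} = {N, E, W}
Write k for closure, c for complement:
  1. A     = {N, E, W}
  2. cA    = {S}
  3. kcA   = {N, E, S, W}
  4. ckcA  = {}
applying k or c yields no new set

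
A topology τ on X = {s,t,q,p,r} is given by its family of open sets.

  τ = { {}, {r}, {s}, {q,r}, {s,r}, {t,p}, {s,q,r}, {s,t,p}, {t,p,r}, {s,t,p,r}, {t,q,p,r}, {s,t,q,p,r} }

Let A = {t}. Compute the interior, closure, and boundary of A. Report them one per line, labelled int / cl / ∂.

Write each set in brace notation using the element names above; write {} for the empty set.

int(A) = {}
cl(A)  = {t,p}
∂A     = {t,p}

open subsets of A: {}; so int(A) = {}
closure: X∖int(X∖A) = X∖{s,q,r} = {t,p}
∂A = {t,p} minus {} = {t,p}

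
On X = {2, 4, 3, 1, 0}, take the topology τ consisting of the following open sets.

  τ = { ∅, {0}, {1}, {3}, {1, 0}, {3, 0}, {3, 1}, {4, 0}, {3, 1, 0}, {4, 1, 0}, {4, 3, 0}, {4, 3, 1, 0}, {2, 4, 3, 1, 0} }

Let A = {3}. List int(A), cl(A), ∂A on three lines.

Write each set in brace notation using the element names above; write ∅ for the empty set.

int(A) = {3}
cl(A)  = {2, 3}
∂A     = {2}

opens ⊆ A: ∅, {3}; union → int = {3}
complement {2, 4, 1, 0}; its interior {4, 1, 0}; cl(A) = X∖{4, 1, 0} = {2, 3}
boundary = {2, 3} ∖ {3} = {2}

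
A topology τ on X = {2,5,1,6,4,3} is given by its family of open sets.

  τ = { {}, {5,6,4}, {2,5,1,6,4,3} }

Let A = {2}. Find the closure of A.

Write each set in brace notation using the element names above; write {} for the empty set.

{2,1,3}

closure: X∖int(X∖A) = X∖{5,6,4} = {2,1,3}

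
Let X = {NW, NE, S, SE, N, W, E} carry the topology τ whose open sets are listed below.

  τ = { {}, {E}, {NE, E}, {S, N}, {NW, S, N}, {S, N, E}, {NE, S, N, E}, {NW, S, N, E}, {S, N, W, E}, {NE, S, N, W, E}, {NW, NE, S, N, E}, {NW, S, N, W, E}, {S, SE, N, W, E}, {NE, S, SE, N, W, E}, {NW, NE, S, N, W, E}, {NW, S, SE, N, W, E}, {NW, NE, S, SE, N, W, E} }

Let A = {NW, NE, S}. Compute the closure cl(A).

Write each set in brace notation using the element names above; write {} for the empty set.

complement {SE, N, W, E}; its interior {E}; cl(A) = X∖{E} = {NW, NE, S, SE, N, W}

{NW, NE, S, SE, N, W}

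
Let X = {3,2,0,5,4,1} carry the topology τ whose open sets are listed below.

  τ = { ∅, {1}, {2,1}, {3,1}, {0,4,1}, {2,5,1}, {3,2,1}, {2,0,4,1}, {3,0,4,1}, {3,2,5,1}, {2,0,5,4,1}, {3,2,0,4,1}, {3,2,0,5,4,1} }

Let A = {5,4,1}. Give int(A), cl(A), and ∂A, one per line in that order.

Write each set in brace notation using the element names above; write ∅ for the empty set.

int(A) = {1}
cl(A)  = {3,2,0,5,4,1}
∂A     = {3,2,0,5,4}

opens ⊆ A: ∅, {1}; union → int = {1}
complement {3,2,0}; its interior ∅; cl(A) = X∖∅ = {3,2,0,5,4,1}
boundary = {3,2,0,5,4,1} ∖ {1} = {3,2,0,5,4}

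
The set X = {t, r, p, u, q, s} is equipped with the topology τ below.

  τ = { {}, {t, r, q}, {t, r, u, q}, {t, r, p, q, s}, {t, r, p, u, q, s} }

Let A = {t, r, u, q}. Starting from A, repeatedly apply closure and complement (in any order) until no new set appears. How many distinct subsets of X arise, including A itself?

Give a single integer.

closure: X∖int(X∖A) = X∖{} = {t, r, p, u, q, s}
Let k=closure and c=complement:
  1. A     = {t, r, u, q}
  2. kA    = {t, r, p, u, q, s}
  3. cA    = {p, s}
  4. ckA   = {}
— saturated at 4

4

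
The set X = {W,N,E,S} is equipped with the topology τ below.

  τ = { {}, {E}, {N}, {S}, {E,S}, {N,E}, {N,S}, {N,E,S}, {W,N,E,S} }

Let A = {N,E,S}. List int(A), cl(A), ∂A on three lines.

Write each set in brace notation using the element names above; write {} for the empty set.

U open, U⊆A: {}, {S}, {N}, {E}, {N,S}, {E,S}, {N,E}, {N,E,S}. int(A) = ⋃ = {N,E,S}
X∖A={W}, int(X∖A)={}, hence cl(A)={W,N,E,S}
∂A: remove int from cl → {W}

int(A) = {N,E,S}
cl(A)  = {W,N,E,S}
∂A     = {W}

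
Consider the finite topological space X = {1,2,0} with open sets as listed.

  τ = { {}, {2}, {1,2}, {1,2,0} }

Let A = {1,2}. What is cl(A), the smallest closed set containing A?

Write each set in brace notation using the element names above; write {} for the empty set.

{1,2,0}

X∖A={0}, int(X∖A)={}, hence cl(A)={1,2,0}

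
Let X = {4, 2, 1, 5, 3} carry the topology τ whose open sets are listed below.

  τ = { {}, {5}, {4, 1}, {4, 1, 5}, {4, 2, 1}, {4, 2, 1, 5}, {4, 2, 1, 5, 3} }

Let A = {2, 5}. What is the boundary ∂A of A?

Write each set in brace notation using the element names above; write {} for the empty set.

{2, 3}

interior: largest open inside A is {5} (from {}, {5})
cl via duality: int({4, 1, 3}) = {4, 1}, so X∖{4, 1} = {2, 5, 3}
cl∖int = {2, 3}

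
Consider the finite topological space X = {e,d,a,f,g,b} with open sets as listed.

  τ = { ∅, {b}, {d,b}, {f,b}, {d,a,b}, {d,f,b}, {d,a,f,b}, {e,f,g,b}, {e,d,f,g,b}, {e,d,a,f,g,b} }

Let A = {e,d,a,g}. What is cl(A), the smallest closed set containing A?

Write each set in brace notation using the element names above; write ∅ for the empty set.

X∖A={f,b}, int(X∖A)={f,b}, hence cl(A)={e,d,a,g}

{e,d,a,g}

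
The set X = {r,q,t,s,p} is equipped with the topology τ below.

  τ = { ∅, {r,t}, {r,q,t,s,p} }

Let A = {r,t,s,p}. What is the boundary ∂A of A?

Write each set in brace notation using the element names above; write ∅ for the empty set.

{q,s,p}

interior: largest open inside A is {r,t} (from ∅, {r,t})
cl via duality: int({q}) = ∅, so X∖∅ = {r,q,t,s,p}
cl∖int = {q,s,p}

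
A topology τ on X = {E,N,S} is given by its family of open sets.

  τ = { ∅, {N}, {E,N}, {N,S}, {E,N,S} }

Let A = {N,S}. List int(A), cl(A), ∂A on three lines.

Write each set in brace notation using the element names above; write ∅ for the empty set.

interior: largest open inside A is {N,S} (from ∅, {N}, {N,S})
cl via duality: int({E}) = ∅, so X∖∅ = {E,N,S}
cl∖int = {E}

int(A) = {N,S}
cl(A)  = {E,N,S}
∂A     = {E}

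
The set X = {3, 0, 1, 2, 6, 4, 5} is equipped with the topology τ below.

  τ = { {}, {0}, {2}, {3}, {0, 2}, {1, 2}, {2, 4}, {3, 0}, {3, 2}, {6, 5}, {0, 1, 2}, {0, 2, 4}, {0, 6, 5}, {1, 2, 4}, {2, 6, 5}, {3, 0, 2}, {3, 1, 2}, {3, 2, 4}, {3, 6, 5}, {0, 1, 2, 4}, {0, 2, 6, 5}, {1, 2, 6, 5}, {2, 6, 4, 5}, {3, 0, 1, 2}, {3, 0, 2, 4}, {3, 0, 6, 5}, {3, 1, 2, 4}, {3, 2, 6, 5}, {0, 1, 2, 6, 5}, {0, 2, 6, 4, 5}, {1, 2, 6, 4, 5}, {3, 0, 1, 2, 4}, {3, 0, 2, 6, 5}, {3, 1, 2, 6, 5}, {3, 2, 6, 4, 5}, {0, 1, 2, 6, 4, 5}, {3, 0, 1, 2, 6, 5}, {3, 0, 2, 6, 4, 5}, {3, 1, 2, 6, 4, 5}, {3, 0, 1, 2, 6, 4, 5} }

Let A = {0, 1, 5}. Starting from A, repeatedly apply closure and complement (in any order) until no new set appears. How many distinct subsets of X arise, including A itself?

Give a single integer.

8

complement {3, 2, 6, 4}; its interior {3, 2, 4}; cl(A) = X∖{3, 2, 4} = {0, 1, 6, 5}
With k = closure, c = complement:
  1. A     = {0, 1, 5}
  2. kA    = {0, 1, 6, 5}
  3. cA    = {3, 2, 6, 4}
  4. ckA   = {3, 2, 4}
  5. kcA   = {3, 1, 2, 6, 4, 5}
  6. kckA  = {3, 1, 2, 4}
  7. ckcA  = {0}
  8. ckckA = {0, 6, 5}
k, c of each give nothing new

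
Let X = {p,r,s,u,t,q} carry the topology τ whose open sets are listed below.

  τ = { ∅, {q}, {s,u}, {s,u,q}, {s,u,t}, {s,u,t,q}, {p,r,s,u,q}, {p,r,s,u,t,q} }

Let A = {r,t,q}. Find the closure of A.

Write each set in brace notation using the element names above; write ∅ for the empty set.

{p,r,t,q}

cl via duality: int({p,s,u}) = {s,u}, so X∖{s,u} = {p,r,t,q}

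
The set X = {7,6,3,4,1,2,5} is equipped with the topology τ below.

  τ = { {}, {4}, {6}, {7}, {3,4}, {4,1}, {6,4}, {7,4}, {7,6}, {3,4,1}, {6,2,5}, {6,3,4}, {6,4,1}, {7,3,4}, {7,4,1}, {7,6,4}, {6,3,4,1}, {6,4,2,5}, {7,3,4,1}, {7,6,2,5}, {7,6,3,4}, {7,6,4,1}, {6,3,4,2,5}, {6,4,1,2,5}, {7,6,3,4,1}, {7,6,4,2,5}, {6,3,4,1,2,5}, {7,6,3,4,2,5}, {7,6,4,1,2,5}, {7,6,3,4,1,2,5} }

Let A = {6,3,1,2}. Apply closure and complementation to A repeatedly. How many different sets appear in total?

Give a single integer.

closure: X∖int(X∖A) = X∖{7,4} = {6,3,1,2,5}
Let k=closure and c=complement:
  1. A     = {6,3,1,2}
  2. kA    = {6,3,1,2,5}
  3. cA    = {7,4,5}
  4. ckA   = {7,4}
  5. kcA   = {7,3,4,1,2,5}
  6. kckA  = {7,3,4,1}
  7. ckcA  = {6}
  8. ckckA = {6,2,5}
— saturated at 8

8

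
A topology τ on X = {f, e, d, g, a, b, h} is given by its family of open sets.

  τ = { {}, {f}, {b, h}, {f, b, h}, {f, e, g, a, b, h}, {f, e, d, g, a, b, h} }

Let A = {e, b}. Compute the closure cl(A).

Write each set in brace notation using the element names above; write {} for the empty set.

{e, d, g, a, b, h}

closure: X∖int(X∖A) = X∖{f} = {e, d, g, a, b, h}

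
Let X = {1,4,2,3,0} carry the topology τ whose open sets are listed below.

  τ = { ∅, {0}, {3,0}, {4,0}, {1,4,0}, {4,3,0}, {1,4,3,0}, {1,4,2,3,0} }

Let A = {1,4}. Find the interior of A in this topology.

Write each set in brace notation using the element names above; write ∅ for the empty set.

opens ⊆ A: ∅; union → int = ∅

∅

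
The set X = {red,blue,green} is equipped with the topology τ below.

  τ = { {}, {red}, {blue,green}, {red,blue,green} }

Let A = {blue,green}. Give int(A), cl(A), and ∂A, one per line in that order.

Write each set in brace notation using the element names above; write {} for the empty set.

int(A) = {blue,green}
cl(A)  = {blue,green}
∂A     = {}

opens ⊆ A: {}, {blue,green}; union → int = {blue,green}
complement {red}; its interior {red}; cl(A) = X∖{red} = {blue,green}
boundary = {blue,green} ∖ {blue,green} = {}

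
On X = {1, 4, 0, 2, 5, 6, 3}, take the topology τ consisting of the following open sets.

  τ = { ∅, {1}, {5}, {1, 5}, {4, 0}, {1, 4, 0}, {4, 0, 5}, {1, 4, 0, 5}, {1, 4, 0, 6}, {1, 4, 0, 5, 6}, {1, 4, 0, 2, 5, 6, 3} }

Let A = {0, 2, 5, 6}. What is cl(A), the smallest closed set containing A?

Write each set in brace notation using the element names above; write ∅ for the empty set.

cl via duality: int({1, 4, 3}) = {1}, so X∖{1} = {4, 0, 2, 5, 6, 3}

{4, 0, 2, 5, 6, 3}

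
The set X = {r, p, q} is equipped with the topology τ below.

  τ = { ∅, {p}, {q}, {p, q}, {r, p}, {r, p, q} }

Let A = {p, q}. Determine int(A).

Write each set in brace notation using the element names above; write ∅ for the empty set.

interior: largest open inside A is {p, q} (from ∅, {q}, {p}, {p, q})

{p, q}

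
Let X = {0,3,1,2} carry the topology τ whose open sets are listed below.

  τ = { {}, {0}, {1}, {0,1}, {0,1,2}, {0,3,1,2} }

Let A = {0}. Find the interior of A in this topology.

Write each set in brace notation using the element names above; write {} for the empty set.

{0}

open subsets of A: {}, {0}; so int(A) = {0}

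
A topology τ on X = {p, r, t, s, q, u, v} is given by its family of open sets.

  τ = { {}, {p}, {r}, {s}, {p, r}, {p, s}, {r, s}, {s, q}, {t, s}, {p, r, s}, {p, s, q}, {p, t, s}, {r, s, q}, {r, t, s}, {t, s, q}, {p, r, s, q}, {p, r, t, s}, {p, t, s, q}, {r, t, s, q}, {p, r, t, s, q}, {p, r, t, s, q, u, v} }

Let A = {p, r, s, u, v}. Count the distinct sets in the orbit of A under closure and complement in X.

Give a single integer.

complement {t, q}; its interior {}; cl(A) = X∖{} = {p, r, t, s, q, u, v}
With k = closure, c = complement:
  1. A     = {p, r, s, u, v}
  2. kA    = {p, r, t, s, q, u, v}
  3. cA    = {t, q}
  4. ckA   = {}
  5. kcA   = {t, q, u, v}
  6. ckcA  = {p, r, s}
k, c of each give nothing new

6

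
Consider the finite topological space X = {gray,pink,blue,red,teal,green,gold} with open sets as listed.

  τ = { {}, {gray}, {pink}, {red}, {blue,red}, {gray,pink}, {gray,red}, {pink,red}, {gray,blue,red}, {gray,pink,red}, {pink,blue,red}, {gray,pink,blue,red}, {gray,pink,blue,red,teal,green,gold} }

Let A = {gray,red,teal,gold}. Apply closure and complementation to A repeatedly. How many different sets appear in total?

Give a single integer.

8

complement {pink,blue,green}; its interior {pink}; cl(A) = X∖{pink} = {gray,blue,red,teal,green,gold}
With k = closure, c = complement:
  1. A     = {gray,red,teal,gold}
  2. kA    = {gray,blue,red,teal,green,gold}
  3. cA    = {pink,blue,green}
  4. ckA   = {pink}
  5. kcA   = {pink,blue,teal,green,gold}
  6. kckA  = {pink,teal,green,gold}
  7. ckcA  = {gray,red}
  8. ckckA = {gray,blue,red}
k, c of each give nothing new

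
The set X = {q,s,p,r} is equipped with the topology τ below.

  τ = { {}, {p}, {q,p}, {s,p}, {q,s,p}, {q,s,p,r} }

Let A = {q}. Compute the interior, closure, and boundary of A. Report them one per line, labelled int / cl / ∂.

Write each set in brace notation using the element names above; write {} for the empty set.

int(A) = {}
cl(A)  = {q,r}
∂A     = {q,r}

opens ⊆ A: {}; union → int = {}
complement {s,p,r}; its interior {s,p}; cl(A) = X∖{s,p} = {q,r}
boundary = {q,r} ∖ {} = {q,r}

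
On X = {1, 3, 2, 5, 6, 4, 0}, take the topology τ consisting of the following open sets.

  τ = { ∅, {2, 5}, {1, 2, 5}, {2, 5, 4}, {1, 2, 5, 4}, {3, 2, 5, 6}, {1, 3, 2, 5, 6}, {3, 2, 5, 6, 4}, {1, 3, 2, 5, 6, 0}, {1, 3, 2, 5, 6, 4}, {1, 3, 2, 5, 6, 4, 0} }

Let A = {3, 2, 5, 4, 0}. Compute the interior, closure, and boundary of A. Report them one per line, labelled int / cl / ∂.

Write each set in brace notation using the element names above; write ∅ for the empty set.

int(A) = {2, 5, 4}
cl(A)  = {1, 3, 2, 5, 6, 4, 0}
∂A     = {1, 3, 6, 0}

opens ⊆ A: ∅, {2, 5}, {2, 5, 4}; union → int = {2, 5, 4}
complement {1, 6}; its interior ∅; cl(A) = X∖∅ = {1, 3, 2, 5, 6, 4, 0}
boundary = {1, 3, 2, 5, 6, 4, 0} ∖ {2, 5, 4} = {1, 3, 6, 0}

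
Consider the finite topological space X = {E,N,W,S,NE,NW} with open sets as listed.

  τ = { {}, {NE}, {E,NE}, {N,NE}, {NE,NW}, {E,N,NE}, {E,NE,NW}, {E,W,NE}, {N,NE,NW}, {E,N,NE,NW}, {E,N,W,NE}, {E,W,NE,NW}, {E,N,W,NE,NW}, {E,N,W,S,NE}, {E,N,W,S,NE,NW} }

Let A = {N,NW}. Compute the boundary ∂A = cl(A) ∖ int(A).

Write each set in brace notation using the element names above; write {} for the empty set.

{N,S,NW}

open subsets of A: {}; so int(A) = {}
closure: X∖int(X∖A) = X∖{E,W,NE} = {N,S,NW}
∂A = {N,S,NW} minus {} = {N,S,NW}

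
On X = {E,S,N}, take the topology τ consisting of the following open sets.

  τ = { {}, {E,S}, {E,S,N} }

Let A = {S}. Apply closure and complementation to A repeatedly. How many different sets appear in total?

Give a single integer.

4

complement {E,N}; its interior {}; cl(A) = X∖{} = {E,S,N}
With k = closure, c = complement:
  1. A     = {S}
  2. kA    = {E,S,N}
  3. cA    = {E,N}
  4. ckA   = {}
k, c of each give nothing new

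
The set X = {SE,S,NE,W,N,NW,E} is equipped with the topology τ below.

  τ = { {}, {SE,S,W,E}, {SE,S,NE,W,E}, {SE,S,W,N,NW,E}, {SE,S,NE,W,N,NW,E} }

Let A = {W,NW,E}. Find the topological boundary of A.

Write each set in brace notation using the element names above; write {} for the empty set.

opens ⊆ A: {}; union → int = {}
complement {SE,S,NE,N}; its interior {}; cl(A) = X∖{} = {SE,S,NE,W,N,NW,E}
boundary = {SE,S,NE,W,N,NW,E} ∖ {} = {SE,S,NE,W,N,NW,E}

{SE,S,NE,W,N,NW,E}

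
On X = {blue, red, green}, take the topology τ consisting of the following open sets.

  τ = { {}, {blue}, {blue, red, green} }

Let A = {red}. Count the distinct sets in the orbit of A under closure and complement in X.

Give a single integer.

6

closure: X∖int(X∖A) = X∖{blue} = {red, green}
Let k=closure and c=complement:
  1. A     = {red}
  2. kA    = {red, green}
  3. cA    = {blue, green}
  4. ckA   = {blue}
  5. kcA   = {blue, red, green}
  6. ckcA  = {}
— saturated at 6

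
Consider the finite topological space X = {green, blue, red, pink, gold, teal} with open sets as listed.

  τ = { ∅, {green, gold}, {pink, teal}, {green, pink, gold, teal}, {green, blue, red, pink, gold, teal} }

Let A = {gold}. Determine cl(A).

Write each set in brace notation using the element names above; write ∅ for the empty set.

{green, blue, red, gold}

X∖A={green, blue, red, pink, teal}, int(X∖A)={pink, teal}, hence cl(A)={green, blue, red, gold}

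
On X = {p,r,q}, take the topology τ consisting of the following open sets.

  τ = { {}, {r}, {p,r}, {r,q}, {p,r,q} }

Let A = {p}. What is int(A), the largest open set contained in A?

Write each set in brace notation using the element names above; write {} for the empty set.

opens ⊆ A: {}; union → int = {}

{}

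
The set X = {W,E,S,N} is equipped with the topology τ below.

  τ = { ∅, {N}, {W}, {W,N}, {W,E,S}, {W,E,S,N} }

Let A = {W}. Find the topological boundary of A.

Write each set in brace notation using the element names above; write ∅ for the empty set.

U open, U⊆A: ∅, {W}. int(A) = ⋃ = {W}
X∖A={E,S,N}, int(X∖A)={N}, hence cl(A)={W,E,S}
∂A: remove int from cl → {E,S}

{E,S}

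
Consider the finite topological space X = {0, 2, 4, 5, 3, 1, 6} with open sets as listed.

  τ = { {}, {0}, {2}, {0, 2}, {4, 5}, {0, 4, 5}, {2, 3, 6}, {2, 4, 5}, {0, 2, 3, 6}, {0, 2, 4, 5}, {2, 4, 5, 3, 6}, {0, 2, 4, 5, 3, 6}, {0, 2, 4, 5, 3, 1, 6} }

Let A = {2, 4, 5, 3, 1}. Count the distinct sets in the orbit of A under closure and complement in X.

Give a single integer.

8

closure: X∖int(X∖A) = X∖{0} = {2, 4, 5, 3, 1, 6}
Let k=closure and c=complement:
  1. A     = {2, 4, 5, 3, 1}
  2. kA    = {2, 4, 5, 3, 1, 6}
  3. cA    = {0, 6}
  4. ckA   = {0}
  5. kcA   = {0, 3, 1, 6}
  6. kckA  = {0, 1}
  7. ckcA  = {2, 4, 5}
  8. ckckA = {2, 4, 5, 3, 6}
— saturated at 8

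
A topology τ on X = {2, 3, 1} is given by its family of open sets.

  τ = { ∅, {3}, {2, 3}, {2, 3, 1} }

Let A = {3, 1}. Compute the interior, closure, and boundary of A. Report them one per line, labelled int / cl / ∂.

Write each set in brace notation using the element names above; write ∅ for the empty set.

open subsets of A: ∅, {3}; so int(A) = {3}
closure: X∖int(X∖A) = X∖∅ = {2, 3, 1}
∂A = {2, 3, 1} minus {3} = {2, 1}

int(A) = {3}
cl(A)  = {2, 3, 1}
∂A     = {2, 1}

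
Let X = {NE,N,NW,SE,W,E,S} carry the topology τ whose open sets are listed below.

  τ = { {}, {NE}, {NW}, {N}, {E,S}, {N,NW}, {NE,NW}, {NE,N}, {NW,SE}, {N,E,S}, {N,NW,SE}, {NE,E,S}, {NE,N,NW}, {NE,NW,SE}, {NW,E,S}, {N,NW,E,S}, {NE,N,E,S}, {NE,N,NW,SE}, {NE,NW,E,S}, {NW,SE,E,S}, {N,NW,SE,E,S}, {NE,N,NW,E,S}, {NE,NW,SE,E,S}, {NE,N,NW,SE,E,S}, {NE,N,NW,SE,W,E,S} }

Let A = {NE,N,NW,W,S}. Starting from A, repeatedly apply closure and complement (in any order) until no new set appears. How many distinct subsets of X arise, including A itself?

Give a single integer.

10

complement {SE,E}; its interior {}; cl(A) = X∖{} = {NE,N,NW,SE,W,E,S}
With k = closure, c = complement:
  1. A     = {NE,N,NW,W,S}
  2. kA    = {NE,N,NW,SE,W,E,S}
  3. cA    = {SE,E}
  4. ckA   = {}
  5. kcA   = {SE,W,E,S}
  6. ckcA  = {NE,N,NW}
  7. kckcA = {NE,N,NW,SE,W}
  8. ckckcA = {E,S}
  9. kckckcA = {W,E,S}
  10. ckckckcA = {NE,N,NW,SE}
k, c of each give nothing new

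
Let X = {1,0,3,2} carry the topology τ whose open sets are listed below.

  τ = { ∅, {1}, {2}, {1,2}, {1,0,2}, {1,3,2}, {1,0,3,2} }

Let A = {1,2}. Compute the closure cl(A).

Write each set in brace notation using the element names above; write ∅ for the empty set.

complement {0,3}; its interior ∅; cl(A) = X∖∅ = {1,0,3,2}

{1,0,3,2}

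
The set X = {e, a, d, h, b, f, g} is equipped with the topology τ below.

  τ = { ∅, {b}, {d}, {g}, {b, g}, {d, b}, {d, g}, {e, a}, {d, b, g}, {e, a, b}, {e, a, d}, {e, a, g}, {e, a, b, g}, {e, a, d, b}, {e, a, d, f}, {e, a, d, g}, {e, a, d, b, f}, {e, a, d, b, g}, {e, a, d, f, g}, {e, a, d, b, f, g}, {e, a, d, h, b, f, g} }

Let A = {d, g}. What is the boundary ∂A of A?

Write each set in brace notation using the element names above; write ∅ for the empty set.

{h, f}

interior: largest open inside A is {d, g} (from ∅, {g}, {d}, {d, g})
cl via duality: int({e, a, h, b, f}) = {e, a, b}, so X∖{e, a, b} = {d, h, f, g}
cl∖int = {h, f}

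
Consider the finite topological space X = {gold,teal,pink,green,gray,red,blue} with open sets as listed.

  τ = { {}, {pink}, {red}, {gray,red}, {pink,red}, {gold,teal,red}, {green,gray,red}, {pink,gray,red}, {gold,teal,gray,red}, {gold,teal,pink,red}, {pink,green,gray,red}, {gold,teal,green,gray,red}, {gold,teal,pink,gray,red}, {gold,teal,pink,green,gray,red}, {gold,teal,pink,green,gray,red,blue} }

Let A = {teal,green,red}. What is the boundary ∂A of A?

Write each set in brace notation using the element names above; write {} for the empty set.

{gold,teal,green,gray,blue}

U open, U⊆A: {}, {red}. int(A) = ⋃ = {red}
X∖A={gold,pink,gray,blue}, int(X∖A)={pink}, hence cl(A)={gold,teal,green,gray,red,blue}
∂A: remove int from cl → {gold,teal,green,gray,blue}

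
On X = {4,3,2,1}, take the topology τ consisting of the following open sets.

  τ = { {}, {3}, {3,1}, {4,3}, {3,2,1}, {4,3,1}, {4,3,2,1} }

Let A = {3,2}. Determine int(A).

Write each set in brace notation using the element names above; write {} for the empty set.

opens ⊆ A: {}, {3}; union → int = {3}

{3}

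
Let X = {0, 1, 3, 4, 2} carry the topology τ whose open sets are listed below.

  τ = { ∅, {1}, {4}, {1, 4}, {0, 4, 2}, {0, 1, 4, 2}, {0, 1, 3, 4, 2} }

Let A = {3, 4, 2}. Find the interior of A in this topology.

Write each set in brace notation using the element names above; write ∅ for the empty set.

{4}

U open, U⊆A: ∅, {4}. int(A) = ⋃ = {4}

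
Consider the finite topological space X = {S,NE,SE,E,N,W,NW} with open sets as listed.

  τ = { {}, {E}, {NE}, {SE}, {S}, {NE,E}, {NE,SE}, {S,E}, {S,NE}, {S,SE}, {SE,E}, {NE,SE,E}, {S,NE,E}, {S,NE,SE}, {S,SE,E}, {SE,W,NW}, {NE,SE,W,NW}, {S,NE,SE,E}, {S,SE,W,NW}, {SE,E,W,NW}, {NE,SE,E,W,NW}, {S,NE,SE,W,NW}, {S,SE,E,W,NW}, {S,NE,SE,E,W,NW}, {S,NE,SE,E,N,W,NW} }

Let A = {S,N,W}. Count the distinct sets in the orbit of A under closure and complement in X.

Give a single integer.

closure: X∖int(X∖A) = X∖{NE,SE,E} = {S,N,W,NW}
Let k=closure and c=complement:
  1. A     = {S,N,W}
  2. kA    = {S,N,W,NW}
  3. cA    = {NE,SE,E,NW}
  4. ckA   = {NE,SE,E}
  5. kcA   = {NE,SE,E,N,W,NW}
  6. ckcA  = {S}
  7. kckcA = {S,N}
  8. ckckcA = {NE,SE,E,W,NW}
— saturated at 8

8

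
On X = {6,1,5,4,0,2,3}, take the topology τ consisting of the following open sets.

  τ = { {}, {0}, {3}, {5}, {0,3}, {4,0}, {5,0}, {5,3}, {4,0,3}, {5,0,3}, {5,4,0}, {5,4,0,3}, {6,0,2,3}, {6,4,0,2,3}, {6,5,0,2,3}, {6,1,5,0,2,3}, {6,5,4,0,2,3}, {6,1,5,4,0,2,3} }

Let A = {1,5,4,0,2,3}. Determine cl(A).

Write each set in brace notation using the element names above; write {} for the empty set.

{6,1,5,4,0,2,3}

complement {6}; its interior {}; cl(A) = X∖{} = {6,1,5,4,0,2,3}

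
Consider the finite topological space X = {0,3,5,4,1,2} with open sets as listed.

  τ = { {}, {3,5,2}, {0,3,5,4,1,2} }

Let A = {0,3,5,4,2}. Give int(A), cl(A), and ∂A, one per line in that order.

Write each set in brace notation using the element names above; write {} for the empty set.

U open, U⊆A: {}, {3,5,2}. int(A) = ⋃ = {3,5,2}
X∖A={1}, int(X∖A)={}, hence cl(A)={0,3,5,4,1,2}
∂A: remove int from cl → {0,4,1}

int(A) = {3,5,2}
cl(A)  = {0,3,5,4,1,2}
∂A     = {0,4,1}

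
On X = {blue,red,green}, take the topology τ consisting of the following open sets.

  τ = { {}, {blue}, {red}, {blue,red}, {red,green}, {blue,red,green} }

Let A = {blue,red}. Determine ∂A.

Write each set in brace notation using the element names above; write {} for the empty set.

opens ⊆ A: {}, {red}, {blue}, {blue,red}; union → int = {blue,red}
complement {green}; its interior {}; cl(A) = X∖{} = {blue,red,green}
boundary = {blue,red,green} ∖ {blue,red} = {green}

{green}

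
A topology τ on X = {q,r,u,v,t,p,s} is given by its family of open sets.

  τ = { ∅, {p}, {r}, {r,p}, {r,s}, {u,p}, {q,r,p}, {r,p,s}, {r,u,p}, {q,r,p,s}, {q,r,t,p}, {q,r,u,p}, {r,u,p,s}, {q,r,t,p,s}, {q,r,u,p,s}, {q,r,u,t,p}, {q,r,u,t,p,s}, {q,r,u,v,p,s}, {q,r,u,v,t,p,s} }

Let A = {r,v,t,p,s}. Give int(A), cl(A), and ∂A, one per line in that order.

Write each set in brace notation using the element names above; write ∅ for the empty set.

int(A) = {r,p,s}
cl(A)  = {q,r,u,v,t,p,s}
∂A     = {q,u,v,t}

U open, U⊆A: ∅, {p}, {r}, {r,s}, {r,p}, {r,p,s}. int(A) = ⋃ = {r,p,s}
X∖A={q,u}, int(X∖A)=∅, hence cl(A)={q,r,u,v,t,p,s}
∂A: remove int from cl → {q,u,v,t}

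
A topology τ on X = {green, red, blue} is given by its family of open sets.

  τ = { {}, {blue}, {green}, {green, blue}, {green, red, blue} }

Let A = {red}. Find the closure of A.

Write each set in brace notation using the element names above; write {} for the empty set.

X∖A={green, blue}, int(X∖A)={green, blue}, hence cl(A)={red}

{red}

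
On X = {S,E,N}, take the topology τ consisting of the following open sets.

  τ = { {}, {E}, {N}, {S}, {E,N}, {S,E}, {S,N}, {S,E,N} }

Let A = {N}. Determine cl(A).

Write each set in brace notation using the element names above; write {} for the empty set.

X∖A={S,E}, int(X∖A)={S,E}, hence cl(A)={N}

{N}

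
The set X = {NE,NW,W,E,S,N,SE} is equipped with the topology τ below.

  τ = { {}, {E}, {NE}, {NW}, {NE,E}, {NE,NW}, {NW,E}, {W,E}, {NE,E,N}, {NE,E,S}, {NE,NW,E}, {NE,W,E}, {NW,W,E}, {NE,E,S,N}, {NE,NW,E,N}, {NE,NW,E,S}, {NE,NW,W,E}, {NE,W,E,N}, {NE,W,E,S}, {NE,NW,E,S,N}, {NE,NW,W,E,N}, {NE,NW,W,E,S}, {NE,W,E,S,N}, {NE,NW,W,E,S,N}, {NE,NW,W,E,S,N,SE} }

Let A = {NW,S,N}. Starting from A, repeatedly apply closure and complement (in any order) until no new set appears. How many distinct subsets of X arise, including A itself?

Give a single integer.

8

cl via duality: int({NE,W,E,SE}) = {NE,W,E}, so X∖{NE,W,E} = {NW,S,N,SE}
Write k for closure, c for complement:
  1. A     = {NW,S,N}
  2. kA    = {NW,S,N,SE}
  3. cA    = {NE,W,E,SE}
  4. ckA   = {NE,W,E}
  5. kcA   = {NE,W,E,S,N,SE}
  6. ckcA  = {NW}
  7. kckcA = {NW,SE}
  8. ckckcA = {NE,W,E,S,N}
applying k or c yields no new set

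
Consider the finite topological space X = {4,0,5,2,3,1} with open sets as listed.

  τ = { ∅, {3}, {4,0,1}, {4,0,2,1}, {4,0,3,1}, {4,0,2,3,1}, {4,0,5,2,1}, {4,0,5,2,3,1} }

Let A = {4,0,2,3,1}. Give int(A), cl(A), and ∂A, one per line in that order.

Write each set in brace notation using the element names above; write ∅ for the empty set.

int(A) = {4,0,2,3,1}
cl(A)  = {4,0,5,2,3,1}
∂A     = {5}

interior: largest open inside A is {4,0,2,3,1} (from ∅, {3}, {4,0,1}, {4,0,3,1}, {4,0,2,1}, {4,0,2,3,1})
cl via duality: int({5}) = ∅, so X∖∅ = {4,0,5,2,3,1}
cl∖int = {5}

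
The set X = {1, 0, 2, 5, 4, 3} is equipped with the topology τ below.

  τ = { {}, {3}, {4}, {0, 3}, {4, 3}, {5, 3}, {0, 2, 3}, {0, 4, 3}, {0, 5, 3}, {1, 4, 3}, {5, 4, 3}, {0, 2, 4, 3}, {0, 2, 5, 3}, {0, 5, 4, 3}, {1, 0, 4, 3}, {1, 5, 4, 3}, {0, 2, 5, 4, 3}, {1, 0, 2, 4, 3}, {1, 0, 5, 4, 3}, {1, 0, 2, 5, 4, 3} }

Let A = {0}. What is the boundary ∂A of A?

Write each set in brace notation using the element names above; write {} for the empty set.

U open, U⊆A: {}. int(A) = ⋃ = {}
X∖A={1, 2, 5, 4, 3}, int(X∖A)={1, 5, 4, 3}, hence cl(A)={0, 2}
∂A: remove int from cl → {0, 2}

{0, 2}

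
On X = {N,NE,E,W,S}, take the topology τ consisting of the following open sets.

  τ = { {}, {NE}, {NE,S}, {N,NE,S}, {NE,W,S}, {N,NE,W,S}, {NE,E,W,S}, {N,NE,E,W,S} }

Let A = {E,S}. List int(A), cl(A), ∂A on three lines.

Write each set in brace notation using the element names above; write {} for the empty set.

int(A) = {}
cl(A)  = {N,E,W,S}
∂A     = {N,E,W,S}

interior: largest open inside A is {} (from {})
cl via duality: int({N,NE,W}) = {NE}, so X∖{NE} = {N,E,W,S}
cl∖int = {N,E,W,S}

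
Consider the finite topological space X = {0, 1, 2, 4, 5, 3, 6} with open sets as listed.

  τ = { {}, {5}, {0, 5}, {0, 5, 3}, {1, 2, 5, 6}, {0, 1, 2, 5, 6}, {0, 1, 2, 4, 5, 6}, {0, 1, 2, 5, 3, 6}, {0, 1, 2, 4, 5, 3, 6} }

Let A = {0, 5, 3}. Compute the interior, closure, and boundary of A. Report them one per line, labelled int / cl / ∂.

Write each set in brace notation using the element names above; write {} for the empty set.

int(A) = {0, 5, 3}
cl(A)  = {0, 1, 2, 4, 5, 3, 6}
∂A     = {1, 2, 4, 6}

U open, U⊆A: {}, {5}, {0, 5}, {0, 5, 3}. int(A) = ⋃ = {0, 5, 3}
X∖A={1, 2, 4, 6}, int(X∖A)={}, hence cl(A)={0, 1, 2, 4, 5, 3, 6}
∂A: remove int from cl → {1, 2, 4, 6}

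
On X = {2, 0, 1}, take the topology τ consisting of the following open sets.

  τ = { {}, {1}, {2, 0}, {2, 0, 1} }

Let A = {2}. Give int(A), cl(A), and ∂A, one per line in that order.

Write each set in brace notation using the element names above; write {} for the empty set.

int(A) = {}
cl(A)  = {2, 0}
∂A     = {2, 0}

open subsets of A: {}; so int(A) = {}
closure: X∖int(X∖A) = X∖{1} = {2, 0}
∂A = {2, 0} minus {} = {2, 0}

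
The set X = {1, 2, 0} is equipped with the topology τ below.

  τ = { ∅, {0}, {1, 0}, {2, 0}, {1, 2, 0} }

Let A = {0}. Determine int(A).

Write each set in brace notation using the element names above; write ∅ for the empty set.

{0}

opens ⊆ A: ∅, {0}; union → int = {0}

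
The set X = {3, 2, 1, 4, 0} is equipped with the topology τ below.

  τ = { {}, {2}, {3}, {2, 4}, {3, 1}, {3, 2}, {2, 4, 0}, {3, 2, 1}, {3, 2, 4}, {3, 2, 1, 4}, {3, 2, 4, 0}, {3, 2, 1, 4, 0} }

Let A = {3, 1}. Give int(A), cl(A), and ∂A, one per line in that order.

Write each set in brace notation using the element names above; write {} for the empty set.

int(A) = {3, 1}
cl(A)  = {3, 1}
∂A     = {}

open subsets of A: {}, {3}, {3, 1}; so int(A) = {3, 1}
closure: X∖int(X∖A) = X∖{2, 4, 0} = {3, 1}
∂A = {3, 1} minus {3, 1} = {}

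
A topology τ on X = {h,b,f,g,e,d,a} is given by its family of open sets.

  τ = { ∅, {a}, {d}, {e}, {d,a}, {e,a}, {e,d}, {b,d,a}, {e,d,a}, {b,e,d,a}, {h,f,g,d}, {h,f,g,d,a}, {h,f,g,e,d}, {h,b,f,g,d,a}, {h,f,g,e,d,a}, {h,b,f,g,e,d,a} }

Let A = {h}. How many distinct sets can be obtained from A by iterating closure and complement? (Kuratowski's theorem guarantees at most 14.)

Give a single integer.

cl via duality: int({b,f,g,e,d,a}) = {b,e,d,a}, so X∖{b,e,d,a} = {h,f,g}
Write k for closure, c for complement:
  1. A     = {h}
  2. kA    = {h,f,g}
  3. cA    = {b,f,g,e,d,a}
  4. ckA   = {b,e,d,a}
  5. kcA   = {h,b,f,g,e,d,a}
  6. ckcA  = ∅
applying k or c yields no new set

6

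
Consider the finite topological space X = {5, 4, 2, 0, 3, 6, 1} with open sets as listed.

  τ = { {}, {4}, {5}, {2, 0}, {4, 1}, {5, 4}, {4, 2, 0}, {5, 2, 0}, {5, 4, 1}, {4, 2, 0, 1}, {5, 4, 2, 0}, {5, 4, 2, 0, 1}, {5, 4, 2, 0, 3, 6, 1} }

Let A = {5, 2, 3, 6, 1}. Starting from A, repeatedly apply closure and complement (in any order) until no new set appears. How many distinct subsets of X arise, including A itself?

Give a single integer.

complement {4, 0}; its interior {4}; cl(A) = X∖{4} = {5, 2, 0, 3, 6, 1}
With k = closure, c = complement:
  1. A     = {5, 2, 3, 6, 1}
  2. kA    = {5, 2, 0, 3, 6, 1}
  3. cA    = {4, 0}
  4. ckA   = {4}
  5. kcA   = {4, 2, 0, 3, 6, 1}
  6. kckA  = {4, 3, 6, 1}
  7. ckcA  = {5}
  8. ckckA = {5, 2, 0}
  9. kckcA = {5, 3, 6}
  10. kckckA = {5, 2, 0, 3, 6}
  11. ckckcA = {4, 2, 0, 1}
  12. ckckckA = {4, 1}
k, c of each give nothing new

12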